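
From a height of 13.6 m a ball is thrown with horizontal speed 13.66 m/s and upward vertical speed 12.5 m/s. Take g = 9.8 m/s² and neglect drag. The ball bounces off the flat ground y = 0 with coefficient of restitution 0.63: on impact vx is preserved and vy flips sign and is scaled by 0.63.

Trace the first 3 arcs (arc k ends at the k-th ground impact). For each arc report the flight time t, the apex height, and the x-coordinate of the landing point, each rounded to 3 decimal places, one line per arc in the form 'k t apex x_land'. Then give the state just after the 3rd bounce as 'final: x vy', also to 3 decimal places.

Arc 1: start y=13.600, vy=12.500 → t=3.374, apex=21.572, x_land=46.085, impact vy=-20.562
  bounce: vy ← 0.63·20.562 = 12.954
Arc 2: start y=0.000, vy=12.954 → t=2.644, apex=8.562, x_land=82.198, impact vy=-12.954
  bounce: vy ← 0.63·12.954 = 8.161
Arc 3: start y=0.000, vy=8.161 → t=1.666, apex=3.398, x_land=104.950, impact vy=-8.161
  bounce: vy ← 0.63·8.161 = 5.142

1 3.374 21.572 46.085
2 2.644 8.562 82.198
3 1.666 3.398 104.950
final: 104.950 5.142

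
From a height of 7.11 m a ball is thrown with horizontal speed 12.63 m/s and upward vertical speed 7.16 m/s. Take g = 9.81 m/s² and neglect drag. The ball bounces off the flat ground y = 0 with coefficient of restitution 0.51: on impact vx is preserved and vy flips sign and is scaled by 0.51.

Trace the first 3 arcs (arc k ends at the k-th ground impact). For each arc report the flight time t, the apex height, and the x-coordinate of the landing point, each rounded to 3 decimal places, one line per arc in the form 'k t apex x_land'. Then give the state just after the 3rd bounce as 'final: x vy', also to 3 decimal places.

Arc 1: start y=7.110, vy=7.160 → t=2.138, apex=9.723, x_land=27.000, impact vy=-13.812
  bounce: vy ← 0.51·13.812 = 7.044
Arc 2: start y=0.000, vy=7.044 → t=1.436, apex=2.529, x_land=45.138, impact vy=-7.044
  bounce: vy ← 0.51·7.044 = 3.592
Arc 3: start y=0.000, vy=3.592 → t=0.732, apex=0.658, x_land=54.388, impact vy=-3.592
  bounce: vy ← 0.51·3.592 = 1.832

1 2.138 9.723 27.000
2 1.436 2.529 45.138
3 0.732 0.658 54.388
final: 54.388 1.832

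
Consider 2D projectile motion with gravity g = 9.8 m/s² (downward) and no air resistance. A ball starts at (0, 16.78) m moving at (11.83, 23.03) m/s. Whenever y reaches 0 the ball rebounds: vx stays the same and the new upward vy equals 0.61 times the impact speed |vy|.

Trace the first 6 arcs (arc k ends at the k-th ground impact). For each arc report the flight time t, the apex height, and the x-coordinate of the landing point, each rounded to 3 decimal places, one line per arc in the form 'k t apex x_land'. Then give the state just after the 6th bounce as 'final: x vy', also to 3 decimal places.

Arc 1: start y=16.780, vy=23.030 → t=5.341, apex=43.840, x_land=63.186, impact vy=-29.313
  bounce: vy ← 0.61·29.313 = 17.881
Arc 2: start y=0.000, vy=17.881 → t=3.649, apex=16.313, x_land=106.356, impact vy=-17.881
  bounce: vy ← 0.61·17.881 = 10.907
Arc 3: start y=0.000, vy=10.907 → t=2.226, apex=6.070, x_land=132.690, impact vy=-10.907
  bounce: vy ← 0.61·10.907 = 6.654
Arc 4: start y=0.000, vy=6.654 → t=1.358, apex=2.259, x_land=148.753, impact vy=-6.654
  bounce: vy ← 0.61·6.654 = 4.059
Arc 5: start y=0.000, vy=4.059 → t=0.828, apex=0.840, x_land=158.552, impact vy=-4.059
  bounce: vy ← 0.61·4.059 = 2.476
Arc 6: start y=0.000, vy=2.476 → t=0.505, apex=0.313, x_land=164.529, impact vy=-2.476
  bounce: vy ← 0.61·2.476 = 1.510

1 5.341 43.840 63.186
2 3.649 16.313 106.356
3 2.226 6.070 132.690
4 1.358 2.259 148.753
5 0.828 0.840 158.552
6 0.505 0.313 164.529
final: 164.529 1.510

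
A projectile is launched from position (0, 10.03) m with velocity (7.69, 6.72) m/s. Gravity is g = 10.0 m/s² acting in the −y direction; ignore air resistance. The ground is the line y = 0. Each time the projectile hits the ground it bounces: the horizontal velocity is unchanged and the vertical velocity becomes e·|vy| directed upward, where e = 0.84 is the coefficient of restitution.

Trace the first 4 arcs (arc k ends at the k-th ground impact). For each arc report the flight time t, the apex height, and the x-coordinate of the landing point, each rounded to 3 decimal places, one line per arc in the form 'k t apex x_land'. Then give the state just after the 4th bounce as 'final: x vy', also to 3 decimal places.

1 2.240 12.288 17.223
2 2.634 8.670 37.476
3 2.212 6.118 54.489
4 1.858 4.317 68.779
final: 68.779 7.805

Arc 1: start y=10.030, vy=6.720 → t=2.240, apex=12.288, x_land=17.223, impact vy=-15.677
  bounce: vy ← 0.84·15.677 = 13.168
Arc 2: start y=0.000, vy=13.168 → t=2.634, apex=8.670, x_land=37.476, impact vy=-13.168
  bounce: vy ← 0.84·13.168 = 11.061
Arc 3: start y=0.000, vy=11.061 → t=2.212, apex=6.118, x_land=54.489, impact vy=-11.061
  bounce: vy ← 0.84·11.061 = 9.292
Arc 4: start y=0.000, vy=9.292 → t=1.858, apex=4.317, x_land=68.779, impact vy=-9.292
  bounce: vy ← 0.84·9.292 = 7.805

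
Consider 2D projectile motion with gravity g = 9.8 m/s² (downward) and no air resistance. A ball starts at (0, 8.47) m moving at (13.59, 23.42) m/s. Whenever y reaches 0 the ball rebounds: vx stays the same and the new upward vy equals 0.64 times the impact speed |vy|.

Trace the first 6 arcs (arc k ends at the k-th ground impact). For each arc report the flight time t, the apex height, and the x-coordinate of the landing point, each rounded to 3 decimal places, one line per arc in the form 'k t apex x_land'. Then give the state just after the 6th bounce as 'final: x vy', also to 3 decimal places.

Arc 1: start y=8.470, vy=23.420 → t=5.117, apex=36.455, x_land=69.545, impact vy=-26.730
  bounce: vy ← 0.64·26.730 = 17.107
Arc 2: start y=0.000, vy=17.107 → t=3.491, apex=14.932, x_land=116.992, impact vy=-17.107
  bounce: vy ← 0.64·17.107 = 10.949
Arc 3: start y=0.000, vy=10.949 → t=2.234, apex=6.116, x_land=147.358, impact vy=-10.949
  bounce: vy ← 0.64·10.949 = 7.007
Arc 4: start y=0.000, vy=7.007 → t=1.430, apex=2.505, x_land=166.792, impact vy=-7.007
  bounce: vy ← 0.64·7.007 = 4.485
Arc 5: start y=0.000, vy=4.485 → t=0.915, apex=1.026, x_land=179.230, impact vy=-4.485
  bounce: vy ← 0.64·4.485 = 2.870
Arc 6: start y=0.000, vy=2.870 → t=0.586, apex=0.420, x_land=187.190, impact vy=-2.870
  bounce: vy ← 0.64·2.870 = 1.837

1 5.117 36.455 69.545
2 3.491 14.932 116.992
3 2.234 6.116 147.358
4 1.430 2.505 166.792
5 0.915 1.026 179.230
6 0.586 0.420 187.190
final: 187.190 1.837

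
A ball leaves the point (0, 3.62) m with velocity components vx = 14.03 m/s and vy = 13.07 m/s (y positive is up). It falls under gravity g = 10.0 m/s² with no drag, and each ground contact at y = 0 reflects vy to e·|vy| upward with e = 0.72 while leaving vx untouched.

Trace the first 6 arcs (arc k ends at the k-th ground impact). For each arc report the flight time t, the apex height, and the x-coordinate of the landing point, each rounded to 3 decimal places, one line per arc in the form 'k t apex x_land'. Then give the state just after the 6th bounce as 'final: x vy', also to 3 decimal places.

1 2.867 12.161 40.218
2 2.246 6.304 71.726
3 1.617 3.268 94.412
4 1.164 1.694 110.746
5 0.838 0.878 122.506
6 0.604 0.455 130.974
final: 130.974 2.173

Arc 1: start y=3.620, vy=13.070 → t=2.867, apex=12.161, x_land=40.218, impact vy=-15.596
  bounce: vy ← 0.72·15.596 = 11.229
Arc 2: start y=0.000, vy=11.229 → t=2.246, apex=6.304, x_land=71.726, impact vy=-11.229
  bounce: vy ← 0.72·11.229 = 8.085
Arc 3: start y=0.000, vy=8.085 → t=1.617, apex=3.268, x_land=94.412, impact vy=-8.085
  bounce: vy ← 0.72·8.085 = 5.821
Arc 4: start y=0.000, vy=5.821 → t=1.164, apex=1.694, x_land=110.746, impact vy=-5.821
  bounce: vy ← 0.72·5.821 = 4.191
Arc 5: start y=0.000, vy=4.191 → t=0.838, apex=0.878, x_land=122.506, impact vy=-4.191
  bounce: vy ← 0.72·4.191 = 3.018
Arc 6: start y=0.000, vy=3.018 → t=0.604, apex=0.455, x_land=130.974, impact vy=-3.018
  bounce: vy ← 0.72·3.018 = 2.173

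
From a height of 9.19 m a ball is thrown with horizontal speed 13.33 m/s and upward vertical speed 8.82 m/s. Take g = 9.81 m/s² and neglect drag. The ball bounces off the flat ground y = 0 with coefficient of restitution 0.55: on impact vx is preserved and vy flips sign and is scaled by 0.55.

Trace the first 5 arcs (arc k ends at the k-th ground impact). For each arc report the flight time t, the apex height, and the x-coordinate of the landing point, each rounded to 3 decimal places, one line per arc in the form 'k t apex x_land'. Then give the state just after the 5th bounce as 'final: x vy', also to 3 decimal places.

Arc 1: start y=9.190, vy=8.820 → t=2.537, apex=13.155, x_land=33.815, impact vy=-16.065
  bounce: vy ← 0.55·16.065 = 8.836
Arc 2: start y=0.000, vy=8.836 → t=1.801, apex=3.979, x_land=57.828, impact vy=-8.836
  bounce: vy ← 0.55·8.836 = 4.860
Arc 3: start y=0.000, vy=4.860 → t=0.991, apex=1.204, x_land=71.035, impact vy=-4.860
  bounce: vy ← 0.55·4.860 = 2.673
Arc 4: start y=0.000, vy=2.673 → t=0.545, apex=0.364, x_land=78.299, impact vy=-2.673
  bounce: vy ← 0.55·2.673 = 1.470
Arc 5: start y=0.000, vy=1.470 → t=0.300, apex=0.110, x_land=82.294, impact vy=-1.470
  bounce: vy ← 0.55·1.470 = 0.809

1 2.537 13.155 33.815
2 1.801 3.979 57.828
3 0.991 1.204 71.035
4 0.545 0.364 78.299
5 0.300 0.110 82.294
final: 82.294 0.809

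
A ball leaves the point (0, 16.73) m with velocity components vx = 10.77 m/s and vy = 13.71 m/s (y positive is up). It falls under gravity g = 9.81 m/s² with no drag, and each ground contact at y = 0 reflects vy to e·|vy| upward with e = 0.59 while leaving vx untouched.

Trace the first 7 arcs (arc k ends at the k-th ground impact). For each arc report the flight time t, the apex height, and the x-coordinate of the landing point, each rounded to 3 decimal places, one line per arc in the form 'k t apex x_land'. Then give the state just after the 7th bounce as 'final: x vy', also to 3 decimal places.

Arc 1: start y=16.730, vy=13.710 → t=3.714, apex=26.310, x_land=39.995, impact vy=-22.720
  bounce: vy ← 0.59·22.720 = 13.405
Arc 2: start y=0.000, vy=13.405 → t=2.733, apex=9.159, x_land=69.429, impact vy=-13.405
  bounce: vy ← 0.59·13.405 = 7.909
Arc 3: start y=0.000, vy=7.909 → t=1.612, apex=3.188, x_land=86.794, impact vy=-7.909
  bounce: vy ← 0.59·7.909 = 4.666
Arc 4: start y=0.000, vy=4.666 → t=0.951, apex=1.110, x_land=97.040, impact vy=-4.666
  bounce: vy ← 0.59·4.666 = 2.753
Arc 5: start y=0.000, vy=2.753 → t=0.561, apex=0.386, x_land=103.085, impact vy=-2.753
  bounce: vy ← 0.59·2.753 = 1.624
Arc 6: start y=0.000, vy=1.624 → t=0.331, apex=0.134, x_land=106.652, impact vy=-1.624
  bounce: vy ← 0.59·1.624 = 0.958
Arc 7: start y=0.000, vy=0.958 → t=0.195, apex=0.047, x_land=108.756, impact vy=-0.958
  bounce: vy ← 0.59·0.958 = 0.565

1 3.714 26.310 39.995
2 2.733 9.159 69.429
3 1.612 3.188 86.794
4 0.951 1.110 97.040
5 0.561 0.386 103.085
6 0.331 0.134 106.652
7 0.195 0.047 108.756
final: 108.756 0.565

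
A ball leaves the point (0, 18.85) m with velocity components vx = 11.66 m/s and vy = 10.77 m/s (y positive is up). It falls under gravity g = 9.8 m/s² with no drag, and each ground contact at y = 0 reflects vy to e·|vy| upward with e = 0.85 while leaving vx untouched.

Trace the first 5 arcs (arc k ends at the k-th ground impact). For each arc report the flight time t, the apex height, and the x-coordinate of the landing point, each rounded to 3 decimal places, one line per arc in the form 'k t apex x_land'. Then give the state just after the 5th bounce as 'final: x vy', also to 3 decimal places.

1 3.347 24.768 39.029
2 3.822 17.895 83.594
3 3.249 12.929 121.474
4 2.761 9.341 153.673
5 2.347 6.749 181.041
final: 181.041 9.776

Arc 1: start y=18.850, vy=10.770 → t=3.347, apex=24.768, x_land=39.029, impact vy=-22.033
  bounce: vy ← 0.85·22.033 = 18.728
Arc 2: start y=0.000, vy=18.728 → t=3.822, apex=17.895, x_land=83.594, impact vy=-18.728
  bounce: vy ← 0.85·18.728 = 15.919
Arc 3: start y=0.000, vy=15.919 → t=3.249, apex=12.929, x_land=121.474, impact vy=-15.919
  bounce: vy ← 0.85·15.919 = 13.531
Arc 4: start y=0.000, vy=13.531 → t=2.761, apex=9.341, x_land=153.673, impact vy=-13.531
  bounce: vy ← 0.85·13.531 = 11.501
Arc 5: start y=0.000, vy=11.501 → t=2.347, apex=6.749, x_land=181.041, impact vy=-11.501
  bounce: vy ← 0.85·11.501 = 9.776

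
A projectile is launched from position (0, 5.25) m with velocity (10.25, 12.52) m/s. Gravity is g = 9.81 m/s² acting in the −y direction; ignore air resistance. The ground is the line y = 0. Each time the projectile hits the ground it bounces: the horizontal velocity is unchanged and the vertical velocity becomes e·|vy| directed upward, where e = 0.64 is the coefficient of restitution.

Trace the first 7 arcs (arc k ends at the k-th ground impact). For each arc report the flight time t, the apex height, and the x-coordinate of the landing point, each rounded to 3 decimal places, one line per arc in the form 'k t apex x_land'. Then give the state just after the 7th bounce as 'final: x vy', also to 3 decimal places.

Arc 1: start y=5.250, vy=12.520 → t=2.919, apex=13.239, x_land=29.921, impact vy=-16.117
  bounce: vy ← 0.64·16.117 = 10.315
Arc 2: start y=0.000, vy=10.315 → t=2.103, apex=5.423, x_land=51.476, impact vy=-10.315
  bounce: vy ← 0.64·10.315 = 6.601
Arc 3: start y=0.000, vy=6.601 → t=1.346, apex=2.221, x_land=65.271, impact vy=-6.601
  bounce: vy ← 0.64·6.601 = 4.225
Arc 4: start y=0.000, vy=4.225 → t=0.861, apex=0.910, x_land=74.100, impact vy=-4.225
  bounce: vy ← 0.64·4.225 = 2.704
Arc 5: start y=0.000, vy=2.704 → t=0.551, apex=0.373, x_land=79.751, impact vy=-2.704
  bounce: vy ← 0.64·2.704 = 1.731
Arc 6: start y=0.000, vy=1.731 → t=0.353, apex=0.153, x_land=83.367, impact vy=-1.731
  bounce: vy ← 0.64·1.731 = 1.108
Arc 7: start y=0.000, vy=1.108 → t=0.226, apex=0.063, x_land=85.682, impact vy=-1.108
  bounce: vy ← 0.64·1.108 = 0.709

1 2.919 13.239 29.921
2 2.103 5.423 51.476
3 1.346 2.221 65.271
4 0.861 0.910 74.100
5 0.551 0.373 79.751
6 0.353 0.153 83.367
7 0.226 0.063 85.682
final: 85.682 0.709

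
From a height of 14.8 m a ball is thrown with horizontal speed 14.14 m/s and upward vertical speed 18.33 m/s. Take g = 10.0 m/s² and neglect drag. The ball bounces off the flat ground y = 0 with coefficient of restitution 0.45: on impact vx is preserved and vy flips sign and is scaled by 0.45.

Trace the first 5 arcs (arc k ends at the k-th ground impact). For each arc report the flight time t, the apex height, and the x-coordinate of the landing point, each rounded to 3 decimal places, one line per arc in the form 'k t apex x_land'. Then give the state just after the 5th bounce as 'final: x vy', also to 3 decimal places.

1 4.347 31.599 61.466
2 2.263 6.399 93.458
3 1.018 1.296 107.855
4 0.458 0.262 114.333
5 0.206 0.053 117.248
final: 117.248 0.464

Arc 1: start y=14.800, vy=18.330 → t=4.347, apex=31.599, x_land=61.466, impact vy=-25.139
  bounce: vy ← 0.45·25.139 = 11.313
Arc 2: start y=0.000, vy=11.313 → t=2.263, apex=6.399, x_land=93.458, impact vy=-11.313
  bounce: vy ← 0.45·11.313 = 5.091
Arc 3: start y=0.000, vy=5.091 → t=1.018, apex=1.296, x_land=107.855, impact vy=-5.091
  bounce: vy ← 0.45·5.091 = 2.291
Arc 4: start y=0.000, vy=2.291 → t=0.458, apex=0.262, x_land=114.333, impact vy=-2.291
  bounce: vy ← 0.45·2.291 = 1.031
Arc 5: start y=0.000, vy=1.031 → t=0.206, apex=0.053, x_land=117.248, impact vy=-1.031
  bounce: vy ← 0.45·1.031 = 0.464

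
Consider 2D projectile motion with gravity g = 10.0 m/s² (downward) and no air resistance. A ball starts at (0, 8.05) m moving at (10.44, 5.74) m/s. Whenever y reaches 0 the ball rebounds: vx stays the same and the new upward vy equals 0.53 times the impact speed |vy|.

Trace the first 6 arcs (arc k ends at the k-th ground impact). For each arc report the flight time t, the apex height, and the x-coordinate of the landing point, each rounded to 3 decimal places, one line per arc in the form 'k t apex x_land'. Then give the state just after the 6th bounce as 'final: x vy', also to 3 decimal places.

1 1.967 9.697 20.532
2 1.476 2.724 35.943
3 0.782 0.765 44.112
4 0.415 0.215 48.441
5 0.220 0.060 50.735
6 0.116 0.017 51.951
final: 51.951 0.309

Arc 1: start y=8.050, vy=5.740 → t=1.967, apex=9.697, x_land=20.532, impact vy=-13.927
  bounce: vy ← 0.53·13.927 = 7.381
Arc 2: start y=0.000, vy=7.381 → t=1.476, apex=2.724, x_land=35.943, impact vy=-7.381
  bounce: vy ← 0.53·7.381 = 3.912
Arc 3: start y=0.000, vy=3.912 → t=0.782, apex=0.765, x_land=44.112, impact vy=-3.912
  bounce: vy ← 0.53·3.912 = 2.073
Arc 4: start y=0.000, vy=2.073 → t=0.415, apex=0.215, x_land=48.441, impact vy=-2.073
  bounce: vy ← 0.53·2.073 = 1.099
Arc 5: start y=0.000, vy=1.099 → t=0.220, apex=0.060, x_land=50.735, impact vy=-1.099
  bounce: vy ← 0.53·1.099 = 0.582
Arc 6: start y=0.000, vy=0.582 → t=0.116, apex=0.017, x_land=51.951, impact vy=-0.582
  bounce: vy ← 0.53·0.582 = 0.309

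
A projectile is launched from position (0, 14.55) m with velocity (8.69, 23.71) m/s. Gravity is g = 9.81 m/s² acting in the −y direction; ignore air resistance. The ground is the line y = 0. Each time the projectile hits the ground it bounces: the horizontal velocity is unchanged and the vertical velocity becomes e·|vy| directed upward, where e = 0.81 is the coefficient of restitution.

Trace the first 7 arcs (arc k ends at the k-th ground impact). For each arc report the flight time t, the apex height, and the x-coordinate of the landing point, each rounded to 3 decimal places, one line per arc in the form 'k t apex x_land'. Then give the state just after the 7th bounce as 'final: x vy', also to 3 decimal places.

1 5.385 43.203 46.793
2 4.808 28.345 88.573
3 3.894 18.597 122.415
4 3.154 12.202 149.827
5 2.555 8.006 172.031
6 2.070 5.252 190.016
7 1.676 3.446 204.584
final: 204.584 6.660

Arc 1: start y=14.550, vy=23.710 → t=5.385, apex=43.203, x_land=46.793, impact vy=-29.114
  bounce: vy ← 0.81·29.114 = 23.582
Arc 2: start y=0.000, vy=23.582 → t=4.808, apex=28.345, x_land=88.573, impact vy=-23.582
  bounce: vy ← 0.81·23.582 = 19.102
Arc 3: start y=0.000, vy=19.102 → t=3.894, apex=18.597, x_land=122.415, impact vy=-19.102
  bounce: vy ← 0.81·19.102 = 15.472
Arc 4: start y=0.000, vy=15.472 → t=3.154, apex=12.202, x_land=149.827, impact vy=-15.472
  bounce: vy ← 0.81·15.472 = 12.533
Arc 5: start y=0.000, vy=12.533 → t=2.555, apex=8.006, x_land=172.031, impact vy=-12.533
  bounce: vy ← 0.81·12.533 = 10.151
Arc 6: start y=0.000, vy=10.151 → t=2.070, apex=5.252, x_land=190.016, impact vy=-10.151
  bounce: vy ← 0.81·10.151 = 8.223
Arc 7: start y=0.000, vy=8.223 → t=1.676, apex=3.446, x_land=204.584, impact vy=-8.223
  bounce: vy ← 0.81·8.223 = 6.660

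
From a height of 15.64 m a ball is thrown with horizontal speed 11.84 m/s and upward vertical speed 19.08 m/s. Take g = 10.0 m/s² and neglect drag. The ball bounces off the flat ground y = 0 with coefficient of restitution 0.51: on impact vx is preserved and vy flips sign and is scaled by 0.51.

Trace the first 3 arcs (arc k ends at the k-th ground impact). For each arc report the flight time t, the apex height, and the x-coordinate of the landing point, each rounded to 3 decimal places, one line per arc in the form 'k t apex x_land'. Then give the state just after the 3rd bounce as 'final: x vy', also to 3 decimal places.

1 4.510 33.842 53.394
2 2.654 8.802 84.813
3 1.353 2.290 100.837
final: 100.837 3.451

Arc 1: start y=15.640, vy=19.080 → t=4.510, apex=33.842, x_land=53.394, impact vy=-26.016
  bounce: vy ← 0.51·26.016 = 13.268
Arc 2: start y=0.000, vy=13.268 → t=2.654, apex=8.802, x_land=84.813, impact vy=-13.268
  bounce: vy ← 0.51·13.268 = 6.767
Arc 3: start y=0.000, vy=6.767 → t=1.353, apex=2.290, x_land=100.837, impact vy=-6.767
  bounce: vy ← 0.51·6.767 = 3.451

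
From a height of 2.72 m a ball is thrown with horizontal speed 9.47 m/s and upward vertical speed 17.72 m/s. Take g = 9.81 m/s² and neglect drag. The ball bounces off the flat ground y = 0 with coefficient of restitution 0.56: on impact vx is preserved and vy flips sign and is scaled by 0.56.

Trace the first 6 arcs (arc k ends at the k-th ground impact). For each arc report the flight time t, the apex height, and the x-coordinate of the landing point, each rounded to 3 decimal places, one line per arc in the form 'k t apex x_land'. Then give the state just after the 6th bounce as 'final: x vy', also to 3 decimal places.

Arc 1: start y=2.720, vy=17.720 → t=3.760, apex=18.724, x_land=35.608, impact vy=-19.167
  bounce: vy ← 0.56·19.167 = 10.733
Arc 2: start y=0.000, vy=10.733 → t=2.188, apex=5.872, x_land=56.331, impact vy=-10.733
  bounce: vy ← 0.56·10.733 = 6.011
Arc 3: start y=0.000, vy=6.011 → t=1.225, apex=1.841, x_land=67.936, impact vy=-6.011
  bounce: vy ← 0.56·6.011 = 3.366
Arc 4: start y=0.000, vy=3.366 → t=0.686, apex=0.577, x_land=74.435, impact vy=-3.366
  bounce: vy ← 0.56·3.366 = 1.885
Arc 5: start y=0.000, vy=1.885 → t=0.384, apex=0.181, x_land=78.074, impact vy=-1.885
  bounce: vy ← 0.56·1.885 = 1.056
Arc 6: start y=0.000, vy=1.056 → t=0.215, apex=0.057, x_land=80.112, impact vy=-1.056
  bounce: vy ← 0.56·1.056 = 0.591

1 3.760 18.724 35.608
2 2.188 5.872 56.331
3 1.225 1.841 67.936
4 0.686 0.577 74.435
5 0.384 0.181 78.074
6 0.215 0.057 80.112
final: 80.112 0.591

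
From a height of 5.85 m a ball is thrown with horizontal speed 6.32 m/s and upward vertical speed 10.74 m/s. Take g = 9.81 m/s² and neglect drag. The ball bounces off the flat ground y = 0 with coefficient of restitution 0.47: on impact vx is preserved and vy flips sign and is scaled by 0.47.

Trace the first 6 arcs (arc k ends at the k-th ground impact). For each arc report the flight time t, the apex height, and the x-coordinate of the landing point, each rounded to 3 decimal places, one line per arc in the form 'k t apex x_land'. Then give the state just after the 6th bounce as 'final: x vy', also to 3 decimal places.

Arc 1: start y=5.850, vy=10.740 → t=2.641, apex=11.729, x_land=16.692, impact vy=-15.170
  bounce: vy ← 0.47·15.170 = 7.130
Arc 2: start y=0.000, vy=7.130 → t=1.454, apex=2.591, x_land=25.879, impact vy=-7.130
  bounce: vy ← 0.47·7.130 = 3.351
Arc 3: start y=0.000, vy=3.351 → t=0.683, apex=0.572, x_land=30.197, impact vy=-3.351
  bounce: vy ← 0.47·3.351 = 1.575
Arc 4: start y=0.000, vy=1.575 → t=0.321, apex=0.126, x_land=32.226, impact vy=-1.575
  bounce: vy ← 0.47·1.575 = 0.740
Arc 5: start y=0.000, vy=0.740 → t=0.151, apex=0.028, x_land=33.180, impact vy=-0.740
  bounce: vy ← 0.47·0.740 = 0.348
Arc 6: start y=0.000, vy=0.348 → t=0.071, apex=0.006, x_land=33.628, impact vy=-0.348
  bounce: vy ← 0.47·0.348 = 0.164

1 2.641 11.729 16.692
2 1.454 2.591 25.879
3 0.683 0.572 30.197
4 0.321 0.126 32.226
5 0.151 0.028 33.180
6 0.071 0.006 33.628
final: 33.628 0.164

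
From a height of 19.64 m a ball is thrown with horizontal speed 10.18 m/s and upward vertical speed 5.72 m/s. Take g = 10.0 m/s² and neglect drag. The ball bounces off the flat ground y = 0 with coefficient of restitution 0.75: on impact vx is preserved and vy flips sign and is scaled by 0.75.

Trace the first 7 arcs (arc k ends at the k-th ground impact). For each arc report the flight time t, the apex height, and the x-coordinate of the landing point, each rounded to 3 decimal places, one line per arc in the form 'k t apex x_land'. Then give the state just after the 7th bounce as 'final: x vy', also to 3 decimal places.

Arc 1: start y=19.640, vy=5.720 → t=2.635, apex=21.276, x_land=26.822, impact vy=-20.628
  bounce: vy ← 0.75·20.628 = 15.471
Arc 2: start y=0.000, vy=15.471 → t=3.094, apex=11.968, x_land=58.321, impact vy=-15.471
  bounce: vy ← 0.75·15.471 = 11.603
Arc 3: start y=0.000, vy=11.603 → t=2.321, apex=6.732, x_land=81.946, impact vy=-11.603
  bounce: vy ← 0.75·11.603 = 8.702
Arc 4: start y=0.000, vy=8.702 → t=1.740, apex=3.787, x_land=99.664, impact vy=-8.702
  bounce: vy ← 0.75·8.702 = 6.527
Arc 5: start y=0.000, vy=6.527 → t=1.305, apex=2.130, x_land=112.953, impact vy=-6.527
  bounce: vy ← 0.75·6.527 = 4.895
Arc 6: start y=0.000, vy=4.895 → t=0.979, apex=1.198, x_land=122.919, impact vy=-4.895
  bounce: vy ← 0.75·4.895 = 3.671
Arc 7: start y=0.000, vy=3.671 → t=0.734, apex=0.674, x_land=130.394, impact vy=-3.671
  bounce: vy ← 0.75·3.671 = 2.754

1 2.635 21.276 26.822
2 3.094 11.968 58.321
3 2.321 6.732 81.946
4 1.740 3.787 99.664
5 1.305 2.130 112.953
6 0.979 1.198 122.919
7 0.734 0.674 130.394
final: 130.394 2.754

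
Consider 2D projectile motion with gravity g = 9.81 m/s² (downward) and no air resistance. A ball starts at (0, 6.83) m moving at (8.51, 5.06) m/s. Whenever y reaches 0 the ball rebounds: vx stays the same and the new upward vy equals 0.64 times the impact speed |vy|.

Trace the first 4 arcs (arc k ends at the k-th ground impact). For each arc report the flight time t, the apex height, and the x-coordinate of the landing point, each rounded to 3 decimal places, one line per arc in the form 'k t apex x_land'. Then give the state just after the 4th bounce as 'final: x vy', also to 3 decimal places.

1 1.804 8.135 15.349
2 1.648 3.332 29.377
3 1.055 1.365 38.355
4 0.675 0.559 44.101
final: 44.101 2.120

Arc 1: start y=6.830, vy=5.060 → t=1.804, apex=8.135, x_land=15.349, impact vy=-12.634
  bounce: vy ← 0.64·12.634 = 8.086
Arc 2: start y=0.000, vy=8.086 → t=1.648, apex=3.332, x_land=29.377, impact vy=-8.086
  bounce: vy ← 0.64·8.086 = 5.175
Arc 3: start y=0.000, vy=5.175 → t=1.055, apex=1.365, x_land=38.355, impact vy=-5.175
  bounce: vy ← 0.64·5.175 = 3.312
Arc 4: start y=0.000, vy=3.312 → t=0.675, apex=0.559, x_land=44.101, impact vy=-3.312
  bounce: vy ← 0.64·3.312 = 2.120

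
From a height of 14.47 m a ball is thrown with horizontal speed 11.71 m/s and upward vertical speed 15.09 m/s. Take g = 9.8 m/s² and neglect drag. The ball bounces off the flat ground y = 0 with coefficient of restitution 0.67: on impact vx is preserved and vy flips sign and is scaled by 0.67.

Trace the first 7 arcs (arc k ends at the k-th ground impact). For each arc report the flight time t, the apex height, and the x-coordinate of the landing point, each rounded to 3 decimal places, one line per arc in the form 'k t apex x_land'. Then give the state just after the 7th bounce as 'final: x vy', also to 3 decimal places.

Arc 1: start y=14.470, vy=15.090 → t=3.847, apex=26.088, x_land=45.051, impact vy=-22.612
  bounce: vy ← 0.67·22.612 = 15.150
Arc 2: start y=0.000, vy=15.150 → t=3.092, apex=11.711, x_land=81.257, impact vy=-15.150
  bounce: vy ← 0.67·15.150 = 10.151
Arc 3: start y=0.000, vy=10.151 → t=2.072, apex=5.257, x_land=105.515, impact vy=-10.151
  bounce: vy ← 0.67·10.151 = 6.801
Arc 4: start y=0.000, vy=6.801 → t=1.388, apex=2.360, x_land=121.768, impact vy=-6.801
  bounce: vy ← 0.67·6.801 = 4.557
Arc 5: start y=0.000, vy=4.557 → t=0.930, apex=1.059, x_land=132.657, impact vy=-4.557
  bounce: vy ← 0.67·4.557 = 3.053
Arc 6: start y=0.000, vy=3.053 → t=0.623, apex=0.476, x_land=139.953, impact vy=-3.053
  bounce: vy ← 0.67·3.053 = 2.045
Arc 7: start y=0.000, vy=2.045 → t=0.417, apex=0.213, x_land=144.841, impact vy=-2.045
  bounce: vy ← 0.67·2.045 = 1.370

1 3.847 26.088 45.051
2 3.092 11.711 81.257
3 2.072 5.257 105.515
4 1.388 2.360 121.768
5 0.930 1.059 132.657
6 0.623 0.476 139.953
7 0.417 0.213 144.841
final: 144.841 1.370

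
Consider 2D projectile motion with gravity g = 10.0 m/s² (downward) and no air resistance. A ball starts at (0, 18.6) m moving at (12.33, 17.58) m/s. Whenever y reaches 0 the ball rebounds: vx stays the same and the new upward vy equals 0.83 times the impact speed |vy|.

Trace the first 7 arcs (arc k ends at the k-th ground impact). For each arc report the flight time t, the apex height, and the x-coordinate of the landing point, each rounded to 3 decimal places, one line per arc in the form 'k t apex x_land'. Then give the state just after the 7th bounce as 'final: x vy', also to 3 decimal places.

1 4.368 34.053 53.854
2 4.332 23.459 107.269
3 3.596 16.161 151.603
4 2.984 11.133 188.401
5 2.477 7.670 218.943
6 2.056 5.284 244.292
7 1.706 3.640 265.333
final: 265.333 7.082

Arc 1: start y=18.600, vy=17.580 → t=4.368, apex=34.053, x_land=53.854, impact vy=-26.097
  bounce: vy ← 0.83·26.097 = 21.661
Arc 2: start y=0.000, vy=21.661 → t=4.332, apex=23.459, x_land=107.269, impact vy=-21.661
  bounce: vy ← 0.83·21.661 = 17.978
Arc 3: start y=0.000, vy=17.978 → t=3.596, apex=16.161, x_land=151.603, impact vy=-17.978
  bounce: vy ← 0.83·17.978 = 14.922
Arc 4: start y=0.000, vy=14.922 → t=2.984, apex=11.133, x_land=188.401, impact vy=-14.922
  bounce: vy ← 0.83·14.922 = 12.385
Arc 5: start y=0.000, vy=12.385 → t=2.477, apex=7.670, x_land=218.943, impact vy=-12.385
  bounce: vy ← 0.83·12.385 = 10.280
Arc 6: start y=0.000, vy=10.280 → t=2.056, apex=5.284, x_land=244.292, impact vy=-10.280
  bounce: vy ← 0.83·10.280 = 8.532
Arc 7: start y=0.000, vy=8.532 → t=1.706, apex=3.640, x_land=265.333, impact vy=-8.532
  bounce: vy ← 0.83·8.532 = 7.082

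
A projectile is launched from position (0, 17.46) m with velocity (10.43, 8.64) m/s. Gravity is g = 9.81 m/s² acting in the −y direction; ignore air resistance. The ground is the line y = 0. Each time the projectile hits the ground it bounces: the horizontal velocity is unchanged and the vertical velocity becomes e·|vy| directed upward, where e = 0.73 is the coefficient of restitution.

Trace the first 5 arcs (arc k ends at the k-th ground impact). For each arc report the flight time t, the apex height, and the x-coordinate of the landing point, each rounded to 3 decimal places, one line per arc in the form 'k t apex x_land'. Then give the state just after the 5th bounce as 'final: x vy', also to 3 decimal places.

1 2.963 21.265 30.903
2 3.040 11.332 62.609
3 2.219 6.039 85.755
4 1.620 3.218 102.651
5 1.183 1.715 114.986
final: 114.986 4.234

Arc 1: start y=17.460, vy=8.640 → t=2.963, apex=21.265, x_land=30.903, impact vy=-20.426
  bounce: vy ← 0.73·20.426 = 14.911
Arc 2: start y=0.000, vy=14.911 → t=3.040, apex=11.332, x_land=62.609, impact vy=-14.911
  bounce: vy ← 0.73·14.911 = 10.885
Arc 3: start y=0.000, vy=10.885 → t=2.219, apex=6.039, x_land=85.755, impact vy=-10.885
  bounce: vy ← 0.73·10.885 = 7.946
Arc 4: start y=0.000, vy=7.946 → t=1.620, apex=3.218, x_land=102.651, impact vy=-7.946
  bounce: vy ← 0.73·7.946 = 5.801
Arc 5: start y=0.000, vy=5.801 → t=1.183, apex=1.715, x_land=114.986, impact vy=-5.801
  bounce: vy ← 0.73·5.801 = 4.234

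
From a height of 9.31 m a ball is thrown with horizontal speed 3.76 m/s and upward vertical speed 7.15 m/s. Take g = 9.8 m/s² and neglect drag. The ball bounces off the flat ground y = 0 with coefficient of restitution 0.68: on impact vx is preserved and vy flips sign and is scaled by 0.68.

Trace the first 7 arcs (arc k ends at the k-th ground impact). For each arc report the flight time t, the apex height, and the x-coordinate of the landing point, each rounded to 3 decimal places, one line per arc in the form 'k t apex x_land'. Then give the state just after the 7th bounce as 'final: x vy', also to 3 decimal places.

1 2.289 11.918 8.607
2 2.121 5.511 16.582
3 1.442 2.548 22.005
4 0.981 1.178 25.693
5 0.667 0.545 28.201
6 0.454 0.252 29.906
7 0.308 0.116 31.065
final: 31.065 1.028

Arc 1: start y=9.310, vy=7.150 → t=2.289, apex=11.918, x_land=8.607, impact vy=-15.284
  bounce: vy ← 0.68·15.284 = 10.393
Arc 2: start y=0.000, vy=10.393 → t=2.121, apex=5.511, x_land=16.582, impact vy=-10.393
  bounce: vy ← 0.68·10.393 = 7.067
Arc 3: start y=0.000, vy=7.067 → t=1.442, apex=2.548, x_land=22.005, impact vy=-7.067
  bounce: vy ← 0.68·7.067 = 4.806
Arc 4: start y=0.000, vy=4.806 → t=0.981, apex=1.178, x_land=25.693, impact vy=-4.806
  bounce: vy ← 0.68·4.806 = 3.268
Arc 5: start y=0.000, vy=3.268 → t=0.667, apex=0.545, x_land=28.201, impact vy=-3.268
  bounce: vy ← 0.68·3.268 = 2.222
Arc 6: start y=0.000, vy=2.222 → t=0.454, apex=0.252, x_land=29.906, impact vy=-2.222
  bounce: vy ← 0.68·2.222 = 1.511
Arc 7: start y=0.000, vy=1.511 → t=0.308, apex=0.116, x_land=31.065, impact vy=-1.511
  bounce: vy ← 0.68·1.511 = 1.028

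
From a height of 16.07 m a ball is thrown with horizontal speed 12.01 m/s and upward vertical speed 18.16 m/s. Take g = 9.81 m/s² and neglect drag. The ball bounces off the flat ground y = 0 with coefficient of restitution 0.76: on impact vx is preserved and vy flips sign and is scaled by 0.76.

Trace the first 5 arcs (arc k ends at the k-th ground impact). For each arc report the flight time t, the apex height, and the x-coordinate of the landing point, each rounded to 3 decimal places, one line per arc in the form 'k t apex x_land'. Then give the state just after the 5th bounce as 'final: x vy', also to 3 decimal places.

Arc 1: start y=16.070, vy=18.160 → t=4.440, apex=32.879, x_land=53.327, impact vy=-25.398
  bounce: vy ← 0.76·25.398 = 19.303
Arc 2: start y=0.000, vy=19.303 → t=3.935, apex=18.991, x_land=100.590, impact vy=-19.303
  bounce: vy ← 0.76·19.303 = 14.670
Arc 3: start y=0.000, vy=14.670 → t=2.991, apex=10.969, x_land=136.510, impact vy=-14.670
  bounce: vy ← 0.76·14.670 = 11.149
Arc 4: start y=0.000, vy=11.149 → t=2.273, apex=6.336, x_land=163.810, impact vy=-11.149
  bounce: vy ← 0.76·11.149 = 8.473
Arc 5: start y=0.000, vy=8.473 → t=1.728, apex=3.660, x_land=184.557, impact vy=-8.473
  bounce: vy ← 0.76·8.473 = 6.440

1 4.440 32.879 53.327
2 3.935 18.991 100.590
3 2.991 10.969 136.510
4 2.273 6.336 163.810
5 1.728 3.660 184.557
final: 184.557 6.440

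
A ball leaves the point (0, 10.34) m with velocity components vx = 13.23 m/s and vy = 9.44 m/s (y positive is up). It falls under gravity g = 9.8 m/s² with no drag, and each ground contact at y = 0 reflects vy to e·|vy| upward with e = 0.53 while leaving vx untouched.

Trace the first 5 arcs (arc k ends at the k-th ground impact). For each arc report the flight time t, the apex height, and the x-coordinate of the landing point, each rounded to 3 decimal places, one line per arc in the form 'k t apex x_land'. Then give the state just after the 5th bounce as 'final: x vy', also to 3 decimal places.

Arc 1: start y=10.340, vy=9.440 → t=2.706, apex=14.887, x_land=35.804, impact vy=-17.081
  bounce: vy ← 0.53·17.081 = 9.053
Arc 2: start y=0.000, vy=9.053 → t=1.848, apex=4.182, x_land=60.248, impact vy=-9.053
  bounce: vy ← 0.53·9.053 = 4.798
Arc 3: start y=0.000, vy=4.798 → t=0.979, apex=1.175, x_land=73.203, impact vy=-4.798
  bounce: vy ← 0.53·4.798 = 2.543
Arc 4: start y=0.000, vy=2.543 → t=0.519, apex=0.330, x_land=80.069, impact vy=-2.543
  bounce: vy ← 0.53·2.543 = 1.348
Arc 5: start y=0.000, vy=1.348 → t=0.275, apex=0.093, x_land=83.708, impact vy=-1.348
  bounce: vy ← 0.53·1.348 = 0.714

1 2.706 14.887 35.804
2 1.848 4.182 60.248
3 0.979 1.175 73.203
4 0.519 0.330 80.069
5 0.275 0.093 83.708
final: 83.708 0.714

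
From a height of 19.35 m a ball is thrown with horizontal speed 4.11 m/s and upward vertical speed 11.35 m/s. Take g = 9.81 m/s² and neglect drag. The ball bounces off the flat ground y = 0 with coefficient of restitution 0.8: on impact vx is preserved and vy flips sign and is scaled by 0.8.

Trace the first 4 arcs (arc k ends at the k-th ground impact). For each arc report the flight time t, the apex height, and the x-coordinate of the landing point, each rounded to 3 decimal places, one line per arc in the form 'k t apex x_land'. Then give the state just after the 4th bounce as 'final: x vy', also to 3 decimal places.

1 3.456 25.916 14.202
2 3.678 16.586 29.318
3 2.942 10.615 41.411
4 2.354 6.794 51.084
final: 51.084 9.236

Arc 1: start y=19.350, vy=11.350 → t=3.456, apex=25.916, x_land=14.202, impact vy=-22.549
  bounce: vy ← 0.8·22.549 = 18.039
Arc 2: start y=0.000, vy=18.039 → t=3.678, apex=16.586, x_land=29.318, impact vy=-18.039
  bounce: vy ← 0.8·18.039 = 14.432
Arc 3: start y=0.000, vy=14.432 → t=2.942, apex=10.615, x_land=41.411, impact vy=-14.432
  bounce: vy ← 0.8·14.432 = 11.545
Arc 4: start y=0.000, vy=11.545 → t=2.354, apex=6.794, x_land=51.084, impact vy=-11.545
  bounce: vy ← 0.8·11.545 = 9.236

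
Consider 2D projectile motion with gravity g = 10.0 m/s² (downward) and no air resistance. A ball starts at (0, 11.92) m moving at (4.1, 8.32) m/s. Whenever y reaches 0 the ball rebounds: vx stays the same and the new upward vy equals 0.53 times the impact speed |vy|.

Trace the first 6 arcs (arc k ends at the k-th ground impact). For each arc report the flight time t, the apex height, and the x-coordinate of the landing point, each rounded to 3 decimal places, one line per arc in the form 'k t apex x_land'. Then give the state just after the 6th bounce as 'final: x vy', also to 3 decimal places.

1 2.586 15.381 10.602
2 1.859 4.321 18.225
3 0.985 1.214 22.265
4 0.522 0.341 24.406
5 0.277 0.096 25.541
6 0.147 0.027 26.142
final: 26.142 0.389

Arc 1: start y=11.920, vy=8.320 → t=2.586, apex=15.381, x_land=10.602, impact vy=-17.539
  bounce: vy ← 0.53·17.539 = 9.296
Arc 2: start y=0.000, vy=9.296 → t=1.859, apex=4.321, x_land=18.225, impact vy=-9.296
  bounce: vy ← 0.53·9.296 = 4.927
Arc 3: start y=0.000, vy=4.927 → t=0.985, apex=1.214, x_land=22.265, impact vy=-4.927
  bounce: vy ← 0.53·4.927 = 2.611
Arc 4: start y=0.000, vy=2.611 → t=0.522, apex=0.341, x_land=24.406, impact vy=-2.611
  bounce: vy ← 0.53·2.611 = 1.384
Arc 5: start y=0.000, vy=1.384 → t=0.277, apex=0.096, x_land=25.541, impact vy=-1.384
  bounce: vy ← 0.53·1.384 = 0.733
Arc 6: start y=0.000, vy=0.733 → t=0.147, apex=0.027, x_land=26.142, impact vy=-0.733
  bounce: vy ← 0.53·0.733 = 0.389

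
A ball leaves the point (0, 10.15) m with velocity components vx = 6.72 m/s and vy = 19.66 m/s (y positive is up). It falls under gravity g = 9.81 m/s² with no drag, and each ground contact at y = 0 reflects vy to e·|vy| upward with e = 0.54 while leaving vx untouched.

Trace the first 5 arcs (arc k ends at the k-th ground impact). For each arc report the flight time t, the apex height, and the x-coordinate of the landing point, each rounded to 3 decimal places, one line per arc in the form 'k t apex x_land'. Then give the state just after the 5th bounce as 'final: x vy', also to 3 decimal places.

1 4.471 29.850 30.045
2 2.664 8.704 47.949
3 1.439 2.538 57.617
4 0.777 0.740 62.838
5 0.420 0.216 65.657
final: 65.657 1.111

Arc 1: start y=10.150, vy=19.660 → t=4.471, apex=29.850, x_land=30.045, impact vy=-24.200
  bounce: vy ← 0.54·24.200 = 13.068
Arc 2: start y=0.000, vy=13.068 → t=2.664, apex=8.704, x_land=47.949, impact vy=-13.068
  bounce: vy ← 0.54·13.068 = 7.057
Arc 3: start y=0.000, vy=7.057 → t=1.439, apex=2.538, x_land=57.617, impact vy=-7.057
  bounce: vy ← 0.54·7.057 = 3.811
Arc 4: start y=0.000, vy=3.811 → t=0.777, apex=0.740, x_land=62.838, impact vy=-3.811
  bounce: vy ← 0.54·3.811 = 2.058
Arc 5: start y=0.000, vy=2.058 → t=0.420, apex=0.216, x_land=65.657, impact vy=-2.058
  bounce: vy ← 0.54·2.058 = 1.111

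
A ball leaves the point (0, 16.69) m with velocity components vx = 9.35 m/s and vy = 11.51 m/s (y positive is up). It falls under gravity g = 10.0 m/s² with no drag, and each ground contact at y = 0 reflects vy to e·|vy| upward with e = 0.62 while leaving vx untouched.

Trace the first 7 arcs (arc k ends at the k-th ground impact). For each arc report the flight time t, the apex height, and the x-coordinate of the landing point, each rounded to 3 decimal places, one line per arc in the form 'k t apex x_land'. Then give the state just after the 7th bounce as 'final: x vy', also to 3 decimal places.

Arc 1: start y=16.690, vy=11.510 → t=3.310, apex=23.314, x_land=30.952, impact vy=-21.594
  bounce: vy ← 0.62·21.594 = 13.388
Arc 2: start y=0.000, vy=13.388 → t=2.678, apex=8.962, x_land=55.987, impact vy=-13.388
  bounce: vy ← 0.62·13.388 = 8.301
Arc 3: start y=0.000, vy=8.301 → t=1.660, apex=3.445, x_land=71.509, impact vy=-8.301
  bounce: vy ← 0.62·8.301 = 5.146
Arc 4: start y=0.000, vy=5.146 → t=1.029, apex=1.324, x_land=81.133, impact vy=-5.146
  bounce: vy ← 0.62·5.146 = 3.191
Arc 5: start y=0.000, vy=3.191 → t=0.638, apex=0.509, x_land=87.100, impact vy=-3.191
  bounce: vy ← 0.62·3.191 = 1.978
Arc 6: start y=0.000, vy=1.978 → t=0.396, apex=0.196, x_land=90.799, impact vy=-1.978
  bounce: vy ← 0.62·1.978 = 1.227
Arc 7: start y=0.000, vy=1.227 → t=0.245, apex=0.075, x_land=93.093, impact vy=-1.227
  bounce: vy ← 0.62·1.227 = 0.760

1 3.310 23.314 30.952
2 2.678 8.962 55.987
3 1.660 3.445 71.509
4 1.029 1.324 81.133
5 0.638 0.509 87.100
6 0.396 0.196 90.799
7 0.245 0.075 93.093
final: 93.093 0.760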